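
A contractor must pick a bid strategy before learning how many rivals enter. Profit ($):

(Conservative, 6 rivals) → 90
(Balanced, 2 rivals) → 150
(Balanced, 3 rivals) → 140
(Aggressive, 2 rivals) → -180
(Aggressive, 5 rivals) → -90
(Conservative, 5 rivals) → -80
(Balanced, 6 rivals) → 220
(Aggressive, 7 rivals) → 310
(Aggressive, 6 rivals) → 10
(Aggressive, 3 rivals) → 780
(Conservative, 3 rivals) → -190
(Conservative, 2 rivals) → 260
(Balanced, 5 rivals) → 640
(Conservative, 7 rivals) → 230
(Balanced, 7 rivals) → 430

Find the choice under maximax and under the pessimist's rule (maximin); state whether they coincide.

Row maxima: Conservative=260, Balanced=640, Aggressive=780
Best best-case = 780 → Aggressive.
Row minima: Conservative=-190, Balanced=140, Aggressive=-180
Best worst-case = 140 → Balanced.

maximax → Aggressive; maximin → Balanced (disagree)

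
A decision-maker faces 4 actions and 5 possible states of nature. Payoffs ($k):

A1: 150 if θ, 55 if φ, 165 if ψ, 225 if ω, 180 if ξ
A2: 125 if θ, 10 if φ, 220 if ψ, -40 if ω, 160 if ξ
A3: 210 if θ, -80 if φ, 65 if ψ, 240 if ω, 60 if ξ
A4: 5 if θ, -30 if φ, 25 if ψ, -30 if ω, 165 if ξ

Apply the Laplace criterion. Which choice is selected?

Row averages: A1=155, A2=95, A3=99, A4=27
Highest average = 155 → A1.

A1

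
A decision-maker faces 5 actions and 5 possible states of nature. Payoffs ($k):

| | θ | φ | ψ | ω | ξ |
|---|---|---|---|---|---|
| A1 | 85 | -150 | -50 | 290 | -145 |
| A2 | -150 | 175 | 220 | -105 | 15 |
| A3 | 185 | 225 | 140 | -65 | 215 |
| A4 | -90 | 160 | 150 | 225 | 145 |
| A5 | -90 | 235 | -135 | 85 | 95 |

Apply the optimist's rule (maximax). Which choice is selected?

A1

Row maxima: A1=290, A2=220, A3=225, A4=225, A5=235
Best best-case = 290 → A1.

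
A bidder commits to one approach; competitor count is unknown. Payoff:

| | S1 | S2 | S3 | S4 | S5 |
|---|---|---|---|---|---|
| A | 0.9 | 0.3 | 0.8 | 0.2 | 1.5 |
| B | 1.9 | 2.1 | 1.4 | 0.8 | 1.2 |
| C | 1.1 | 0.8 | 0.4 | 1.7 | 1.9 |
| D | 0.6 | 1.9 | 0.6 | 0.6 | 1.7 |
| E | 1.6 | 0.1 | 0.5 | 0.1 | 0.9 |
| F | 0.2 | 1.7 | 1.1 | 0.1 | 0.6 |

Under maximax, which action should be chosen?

B

Row maxima: A=1.5, B=2.1, C=1.9, D=1.9, E=1.6, F=1.7
Best best-case = 2.1 → B.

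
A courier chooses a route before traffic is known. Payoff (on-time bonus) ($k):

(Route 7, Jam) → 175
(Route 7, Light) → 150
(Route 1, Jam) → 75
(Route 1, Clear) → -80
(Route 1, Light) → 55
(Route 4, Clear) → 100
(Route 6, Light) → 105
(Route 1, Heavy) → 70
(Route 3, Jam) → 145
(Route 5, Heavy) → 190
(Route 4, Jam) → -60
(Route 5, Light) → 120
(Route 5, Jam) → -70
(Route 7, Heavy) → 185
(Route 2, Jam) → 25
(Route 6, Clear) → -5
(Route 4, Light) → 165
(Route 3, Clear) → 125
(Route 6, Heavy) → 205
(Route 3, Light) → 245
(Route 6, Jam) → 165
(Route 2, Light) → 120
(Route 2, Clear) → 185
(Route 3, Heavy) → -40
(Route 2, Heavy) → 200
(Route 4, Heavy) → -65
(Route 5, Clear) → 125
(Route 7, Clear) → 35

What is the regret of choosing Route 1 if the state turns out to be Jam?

100

Best payoff under Jam is 175.
Regret = 175 − 75 = 100.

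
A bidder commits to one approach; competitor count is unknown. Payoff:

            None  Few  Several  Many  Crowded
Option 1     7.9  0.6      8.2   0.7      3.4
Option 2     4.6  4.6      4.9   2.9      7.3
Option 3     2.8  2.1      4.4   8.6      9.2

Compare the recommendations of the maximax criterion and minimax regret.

Row maxima: Option 1=8.2, Option 2=7.3, Option 3=9.2
Best best-case = 9.2 → Option 3.
Column bests: None=7.9, Few=4.6, Several=8.2, Many=8.6, Crowded=9.2.
Option 1 regrets: 0.0, 4.0, 0.0, 7.9, 5.8 → max 7.9
Option 2 regrets: 3.3, 0.0, 3.3, 5.7, 1.9 → max 5.7
Option 3 regrets: 5.1, 2.5, 3.8, 0.0, 0.0 → max 5.1
Smallest max regret = 5.1 → Option 3.

maximax → Option 3; minimax regret → Option 3 (agree)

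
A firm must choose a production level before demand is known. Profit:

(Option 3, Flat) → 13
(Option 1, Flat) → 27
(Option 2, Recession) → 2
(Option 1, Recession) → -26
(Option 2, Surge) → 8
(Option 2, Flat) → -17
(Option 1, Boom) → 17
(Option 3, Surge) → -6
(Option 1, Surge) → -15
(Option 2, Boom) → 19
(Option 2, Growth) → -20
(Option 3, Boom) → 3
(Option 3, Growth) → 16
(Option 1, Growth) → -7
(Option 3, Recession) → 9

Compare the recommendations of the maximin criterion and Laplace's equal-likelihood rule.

Row minima: Option 1=-26, Option 2=-20, Option 3=-6
Best worst-case = -6 → Option 3.
Row averages: Option 1=-0.8, Option 2=-1.6, Option 3=7
Highest average = 7 → Option 3.

maximin → Option 3; laplace → Option 3 (agree)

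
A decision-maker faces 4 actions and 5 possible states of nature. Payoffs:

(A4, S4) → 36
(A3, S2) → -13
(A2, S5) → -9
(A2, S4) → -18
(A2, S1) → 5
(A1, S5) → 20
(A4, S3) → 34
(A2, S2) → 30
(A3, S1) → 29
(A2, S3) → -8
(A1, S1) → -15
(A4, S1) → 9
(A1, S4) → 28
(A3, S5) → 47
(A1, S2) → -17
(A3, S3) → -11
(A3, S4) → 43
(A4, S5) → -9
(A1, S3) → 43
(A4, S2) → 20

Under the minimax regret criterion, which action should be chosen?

Column bests: S1=29, S2=30, S3=43, S4=43, S5=47.
A1 regrets: 44, 47, 0, 15, 27 → max 47
A2 regrets: 24, 0, 51, 61, 56 → max 61
A3 regrets: 0, 43, 54, 0, 0 → max 54
A4 regrets: 20, 10, 9, 7, 56 → max 56
Smallest max regret = 47 → A1.

A1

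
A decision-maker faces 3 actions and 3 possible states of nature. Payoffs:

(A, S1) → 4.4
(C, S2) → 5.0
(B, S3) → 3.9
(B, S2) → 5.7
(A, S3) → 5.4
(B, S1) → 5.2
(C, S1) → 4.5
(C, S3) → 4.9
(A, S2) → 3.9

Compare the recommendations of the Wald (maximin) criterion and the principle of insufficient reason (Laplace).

maximin → C; laplace → B (disagree)

Row minima: A=3.9, B=3.9, C=4.5
Best worst-case = 4.5 → C.
Row averages: A=137/30, B=74/15, C=4.8
Highest average = 74/15 → B.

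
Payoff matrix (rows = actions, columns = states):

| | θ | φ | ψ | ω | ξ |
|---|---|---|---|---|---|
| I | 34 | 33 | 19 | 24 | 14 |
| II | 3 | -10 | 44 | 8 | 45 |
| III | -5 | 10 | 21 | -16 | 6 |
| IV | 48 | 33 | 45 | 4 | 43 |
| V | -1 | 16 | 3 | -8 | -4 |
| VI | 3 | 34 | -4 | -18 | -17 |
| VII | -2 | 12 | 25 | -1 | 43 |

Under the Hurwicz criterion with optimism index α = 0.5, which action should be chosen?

I: 0.5·34 + 0.5·14 = 24
II: 0.5·45 + 0.5·(-10) = 17.5
III: 0.5·21 + 0.5·(-16) = 2.5
IV: 0.5·48 + 0.5·4 = 26
V: 0.5·16 + 0.5·(-8) = 4
VI: 0.5·34 + 0.5·(-18) = 8
VII: 0.5·43 + 0.5·(-2) = 20.5
Highest Hurwicz score = 26 → IV.

IV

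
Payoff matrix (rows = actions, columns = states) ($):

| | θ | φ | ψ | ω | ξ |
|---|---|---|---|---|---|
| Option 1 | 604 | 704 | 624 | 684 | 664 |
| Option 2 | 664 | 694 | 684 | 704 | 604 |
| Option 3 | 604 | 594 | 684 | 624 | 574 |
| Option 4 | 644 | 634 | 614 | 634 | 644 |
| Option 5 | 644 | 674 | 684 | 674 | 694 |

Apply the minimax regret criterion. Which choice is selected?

Option 5

Column bests: θ=664, φ=704, ψ=684, ω=704, ξ=694.
Option 1 regrets: 60, 0, 60, 20, 30 → max 60
Option 2 regrets: 0, 10, 0, 0, 90 → max 90
Option 3 regrets: 60, 110, 0, 80, 120 → max 120
Option 4 regrets: 20, 70, 70, 70, 50 → max 70
Option 5 regrets: 20, 30, 0, 30, 0 → max 30
Smallest max regret = 30 → Option 5.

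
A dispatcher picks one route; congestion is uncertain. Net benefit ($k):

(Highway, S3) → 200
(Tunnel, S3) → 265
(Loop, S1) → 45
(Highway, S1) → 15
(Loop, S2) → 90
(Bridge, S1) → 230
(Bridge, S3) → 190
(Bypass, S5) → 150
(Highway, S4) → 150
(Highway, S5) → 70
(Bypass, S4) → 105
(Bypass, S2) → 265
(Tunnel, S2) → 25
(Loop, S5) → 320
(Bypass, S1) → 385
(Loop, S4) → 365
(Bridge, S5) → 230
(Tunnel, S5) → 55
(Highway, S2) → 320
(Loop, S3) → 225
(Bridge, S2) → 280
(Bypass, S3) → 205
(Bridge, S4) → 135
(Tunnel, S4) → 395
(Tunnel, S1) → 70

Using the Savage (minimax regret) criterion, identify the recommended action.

Column bests: S1=385, S2=320, S3=265, S4=395, S5=320.
Highway regrets: 370, 0, 65, 245, 250 → max 370
Tunnel regrets: 315, 295, 0, 0, 265 → max 315
Bypass regrets: 0, 55, 60, 290, 170 → max 290
Loop regrets: 340, 230, 40, 30, 0 → max 340
Bridge regrets: 155, 40, 75, 260, 90 → max 260
Smallest max regret = 260 → Bridge.

Bridge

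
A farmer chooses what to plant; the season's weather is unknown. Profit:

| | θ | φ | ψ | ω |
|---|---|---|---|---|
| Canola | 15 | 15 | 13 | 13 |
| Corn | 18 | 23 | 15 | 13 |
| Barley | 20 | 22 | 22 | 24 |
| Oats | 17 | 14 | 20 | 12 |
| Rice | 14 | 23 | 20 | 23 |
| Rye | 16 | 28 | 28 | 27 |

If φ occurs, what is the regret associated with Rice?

5

Best payoff under φ is 28.
Regret = 28 − 23 = 5.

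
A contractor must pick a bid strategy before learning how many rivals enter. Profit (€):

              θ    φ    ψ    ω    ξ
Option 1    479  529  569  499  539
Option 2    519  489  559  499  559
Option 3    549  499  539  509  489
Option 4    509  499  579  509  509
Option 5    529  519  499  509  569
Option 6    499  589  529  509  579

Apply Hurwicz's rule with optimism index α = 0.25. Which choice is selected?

Option 1: 0.25·569 + 0.75·479 = 501.5
Option 2: 0.25·559 + 0.75·489 = 506.5
Option 3: 0.25·549 + 0.75·489 = 504
Option 4: 0.25·579 + 0.75·499 = 519
Option 5: 0.25·569 + 0.75·499 = 516.5
Option 6: 0.25·589 + 0.75·499 = 521.5
Highest Hurwicz score = 521.5 → Option 6.

Option 6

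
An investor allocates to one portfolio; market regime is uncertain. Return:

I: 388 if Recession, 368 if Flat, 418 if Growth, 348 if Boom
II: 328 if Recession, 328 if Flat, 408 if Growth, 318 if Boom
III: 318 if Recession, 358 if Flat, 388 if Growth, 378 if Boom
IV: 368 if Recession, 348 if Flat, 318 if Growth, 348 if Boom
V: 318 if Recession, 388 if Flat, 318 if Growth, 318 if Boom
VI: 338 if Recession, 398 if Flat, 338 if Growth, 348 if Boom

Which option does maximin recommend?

I

Row minima: I=348, II=318, III=318, IV=318, V=318, VI=338
Best worst-case = 348 → I.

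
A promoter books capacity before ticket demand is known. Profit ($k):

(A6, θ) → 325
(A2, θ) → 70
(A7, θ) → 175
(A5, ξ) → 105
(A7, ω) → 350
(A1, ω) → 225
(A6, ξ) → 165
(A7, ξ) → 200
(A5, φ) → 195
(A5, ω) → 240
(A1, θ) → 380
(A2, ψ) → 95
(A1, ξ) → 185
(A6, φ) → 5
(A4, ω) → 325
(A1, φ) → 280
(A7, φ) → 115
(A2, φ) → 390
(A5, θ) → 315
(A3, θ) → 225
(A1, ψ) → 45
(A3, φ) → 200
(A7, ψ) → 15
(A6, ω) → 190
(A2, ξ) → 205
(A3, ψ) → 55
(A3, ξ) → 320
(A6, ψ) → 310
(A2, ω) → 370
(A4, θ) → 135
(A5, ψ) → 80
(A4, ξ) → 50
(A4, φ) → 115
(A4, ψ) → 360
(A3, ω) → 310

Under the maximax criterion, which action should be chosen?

A2

Row maxima: A1=380, A2=390, A3=320, A4=360, A5=315, A6=325, A7=350
Best best-case = 390 → A2.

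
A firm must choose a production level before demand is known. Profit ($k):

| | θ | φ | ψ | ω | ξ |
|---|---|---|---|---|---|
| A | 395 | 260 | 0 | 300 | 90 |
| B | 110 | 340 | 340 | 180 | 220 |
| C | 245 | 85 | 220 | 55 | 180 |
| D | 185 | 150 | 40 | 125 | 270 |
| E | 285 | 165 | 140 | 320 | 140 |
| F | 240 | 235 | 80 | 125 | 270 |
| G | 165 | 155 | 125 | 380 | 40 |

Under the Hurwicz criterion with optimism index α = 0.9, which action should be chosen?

A: 0.9·395 + 0.1·0 = 355.5
B: 0.9·340 + 0.1·110 = 317
C: 0.9·245 + 0.1·55 = 226
D: 0.9·270 + 0.1·40 = 247
E: 0.9·320 + 0.1·140 = 302
F: 0.9·270 + 0.1·80 = 251
G: 0.9·380 + 0.1·40 = 346
Highest Hurwicz score = 355.5 → A.

A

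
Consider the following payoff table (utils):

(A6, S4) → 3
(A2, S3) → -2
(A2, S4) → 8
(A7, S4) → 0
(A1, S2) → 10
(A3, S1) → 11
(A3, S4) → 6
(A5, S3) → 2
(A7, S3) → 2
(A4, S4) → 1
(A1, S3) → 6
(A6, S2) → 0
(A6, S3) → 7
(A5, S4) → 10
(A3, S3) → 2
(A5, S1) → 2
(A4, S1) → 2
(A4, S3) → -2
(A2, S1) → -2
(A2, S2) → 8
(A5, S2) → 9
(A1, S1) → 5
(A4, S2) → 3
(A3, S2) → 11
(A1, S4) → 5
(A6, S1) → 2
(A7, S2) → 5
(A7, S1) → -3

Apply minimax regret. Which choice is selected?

Column bests: S1=11, S2=11, S3=7, S4=10.
A1 regrets: 6, 1, 1, 5 → max 6
A2 regrets: 13, 3, 9, 2 → max 13
A3 regrets: 0, 0, 5, 4 → max 5
A4 regrets: 9, 8, 9, 9 → max 9
A5 regrets: 9, 2, 5, 0 → max 9
A6 regrets: 9, 11, 0, 7 → max 11
A7 regrets: 14, 6, 5, 10 → max 14
Smallest max regret = 5 → A3.

A3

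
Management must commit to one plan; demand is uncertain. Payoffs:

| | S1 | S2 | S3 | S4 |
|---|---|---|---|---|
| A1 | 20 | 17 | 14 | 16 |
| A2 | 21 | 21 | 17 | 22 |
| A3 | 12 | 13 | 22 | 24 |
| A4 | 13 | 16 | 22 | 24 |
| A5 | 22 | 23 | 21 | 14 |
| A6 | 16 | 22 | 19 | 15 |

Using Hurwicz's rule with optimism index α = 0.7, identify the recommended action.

A4

A1: 0.7·20 + 0.3·14 = 18.2
A2: 0.7·22 + 0.3·17 = 20.5
A3: 0.7·24 + 0.3·12 = 20.4
A4: 0.7·24 + 0.3·13 = 20.7
A5: 0.7·23 + 0.3·14 = 20.3
A6: 0.7·22 + 0.3·15 = 19.9
Highest Hurwicz score = 20.7 → A4.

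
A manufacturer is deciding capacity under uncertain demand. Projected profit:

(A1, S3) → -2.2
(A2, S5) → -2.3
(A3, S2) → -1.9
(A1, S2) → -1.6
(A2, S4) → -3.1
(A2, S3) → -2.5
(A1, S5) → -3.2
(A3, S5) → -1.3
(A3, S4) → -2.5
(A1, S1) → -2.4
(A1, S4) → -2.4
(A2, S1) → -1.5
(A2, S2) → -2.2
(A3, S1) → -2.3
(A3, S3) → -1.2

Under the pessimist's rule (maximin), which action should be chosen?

Row minima: A1=-3.2, A2=-3.1, A3=-2.5
Best worst-case = -2.5 → A3.

A3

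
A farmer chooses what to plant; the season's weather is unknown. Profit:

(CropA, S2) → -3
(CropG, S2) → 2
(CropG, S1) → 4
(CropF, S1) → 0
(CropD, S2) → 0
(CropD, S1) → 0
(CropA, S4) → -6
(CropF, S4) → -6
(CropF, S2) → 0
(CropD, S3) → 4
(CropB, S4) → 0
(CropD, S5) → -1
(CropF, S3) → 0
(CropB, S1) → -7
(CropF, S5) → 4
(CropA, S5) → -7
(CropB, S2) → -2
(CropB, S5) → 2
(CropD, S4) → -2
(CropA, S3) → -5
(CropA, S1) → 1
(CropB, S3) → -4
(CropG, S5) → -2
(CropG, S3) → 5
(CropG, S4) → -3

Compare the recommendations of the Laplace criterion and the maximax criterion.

laplace → CropG; maximax → CropG (agree)

Row averages: CropG=1.2, CropF=-0.4, CropD=0.2, CropB=-2.2, CropA=-4
Highest average = 1.2 → CropG.
Row maxima: CropG=5, CropF=4, CropD=4, CropB=2, CropA=1
Best best-case = 5 → CropG.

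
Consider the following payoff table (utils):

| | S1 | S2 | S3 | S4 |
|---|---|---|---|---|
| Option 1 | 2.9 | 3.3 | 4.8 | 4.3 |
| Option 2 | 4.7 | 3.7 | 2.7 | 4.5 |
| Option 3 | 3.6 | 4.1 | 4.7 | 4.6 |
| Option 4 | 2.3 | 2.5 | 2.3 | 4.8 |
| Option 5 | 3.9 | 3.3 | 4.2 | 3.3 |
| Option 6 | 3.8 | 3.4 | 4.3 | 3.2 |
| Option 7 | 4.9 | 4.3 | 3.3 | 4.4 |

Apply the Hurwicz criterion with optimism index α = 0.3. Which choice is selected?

Option 3

Option 1: 0.3·4.8 + 0.7·2.9 = 3.47
Option 2: 0.3·4.7 + 0.7·2.7 = 3.3
Option 3: 0.3·4.7 + 0.7·3.6 = 3.93
Option 4: 0.3·4.8 + 0.7·2.3 = 3.05
Option 5: 0.3·4.2 + 0.7·3.3 = 3.57
Option 6: 0.3·4.3 + 0.7·3.2 = 3.53
Option 7: 0.3·4.9 + 0.7·3.3 = 3.78
Highest Hurwicz score = 3.93 → Option 3.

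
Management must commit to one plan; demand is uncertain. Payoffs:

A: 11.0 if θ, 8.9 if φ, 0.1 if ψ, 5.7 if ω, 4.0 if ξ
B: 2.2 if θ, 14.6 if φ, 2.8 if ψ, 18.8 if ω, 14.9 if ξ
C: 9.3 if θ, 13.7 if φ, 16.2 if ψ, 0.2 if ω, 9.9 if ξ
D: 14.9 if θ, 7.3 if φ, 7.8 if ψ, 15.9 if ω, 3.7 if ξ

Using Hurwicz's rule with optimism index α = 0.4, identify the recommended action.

B

A: 0.4·11.0 + 0.6·0.1 = 4.46
B: 0.4·18.8 + 0.6·2.2 = 8.84
C: 0.4·16.2 + 0.6·0.2 = 6.6
D: 0.4·15.9 + 0.6·3.7 = 8.58
Highest Hurwicz score = 8.84 → B.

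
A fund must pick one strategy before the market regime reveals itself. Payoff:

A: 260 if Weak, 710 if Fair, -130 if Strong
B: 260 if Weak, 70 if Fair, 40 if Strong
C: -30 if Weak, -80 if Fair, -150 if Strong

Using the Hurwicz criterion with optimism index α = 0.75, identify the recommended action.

A

A: 0.75·710 + 0.25·(-130) = 500
B: 0.75·260 + 0.25·40 = 205
C: 0.75·(-30) + 0.25·(-150) = -60
Highest Hurwicz score = 500 → A.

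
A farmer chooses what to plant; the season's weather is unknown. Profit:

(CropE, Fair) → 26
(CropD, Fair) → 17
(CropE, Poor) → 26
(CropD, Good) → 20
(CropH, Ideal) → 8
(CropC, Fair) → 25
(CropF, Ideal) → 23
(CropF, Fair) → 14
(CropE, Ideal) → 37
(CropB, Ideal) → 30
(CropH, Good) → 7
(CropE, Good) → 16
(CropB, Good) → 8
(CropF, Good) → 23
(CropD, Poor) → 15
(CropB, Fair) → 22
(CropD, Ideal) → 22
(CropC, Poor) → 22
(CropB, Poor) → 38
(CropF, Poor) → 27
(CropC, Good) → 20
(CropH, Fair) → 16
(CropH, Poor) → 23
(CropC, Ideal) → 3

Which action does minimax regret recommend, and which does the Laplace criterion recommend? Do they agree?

minimax regret → CropE; laplace → CropE (agree)

Column bests: Poor=38, Fair=26, Good=23, Ideal=37.
CropH regrets: 15, 10, 16, 29 → max 29
CropE regrets: 12, 0, 7, 0 → max 12
CropC regrets: 16, 1, 3, 34 → max 34
CropF regrets: 11, 12, 0, 14 → max 14
CropD regrets: 23, 9, 3, 15 → max 23
CropB regrets: 0, 4, 15, 7 → max 15
Smallest max regret = 12 → CropE.
Row averages: CropH=13.5, CropE=26.25, CropC=17.5, CropF=21.75, CropD=18.5, CropB=24.5
Highest average = 26.25 → CropE.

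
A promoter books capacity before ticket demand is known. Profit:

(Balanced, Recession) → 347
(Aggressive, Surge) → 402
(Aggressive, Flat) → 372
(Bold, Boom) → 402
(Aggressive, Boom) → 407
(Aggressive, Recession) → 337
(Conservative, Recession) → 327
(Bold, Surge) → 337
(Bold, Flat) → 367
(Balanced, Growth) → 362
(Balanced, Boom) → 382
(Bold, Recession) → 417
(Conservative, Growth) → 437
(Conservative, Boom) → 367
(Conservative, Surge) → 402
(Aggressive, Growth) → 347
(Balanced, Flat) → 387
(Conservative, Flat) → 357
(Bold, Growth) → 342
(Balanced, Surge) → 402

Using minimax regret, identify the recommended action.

Column bests: Recession=417, Flat=387, Growth=437, Boom=407, Surge=402.
Conservative regrets: 90, 30, 0, 40, 0 → max 90
Balanced regrets: 70, 0, 75, 25, 0 → max 75
Aggressive regrets: 80, 15, 90, 0, 0 → max 90
Bold regrets: 0, 20, 95, 5, 65 → max 95
Smallest max regret = 75 → Balanced.

Balanced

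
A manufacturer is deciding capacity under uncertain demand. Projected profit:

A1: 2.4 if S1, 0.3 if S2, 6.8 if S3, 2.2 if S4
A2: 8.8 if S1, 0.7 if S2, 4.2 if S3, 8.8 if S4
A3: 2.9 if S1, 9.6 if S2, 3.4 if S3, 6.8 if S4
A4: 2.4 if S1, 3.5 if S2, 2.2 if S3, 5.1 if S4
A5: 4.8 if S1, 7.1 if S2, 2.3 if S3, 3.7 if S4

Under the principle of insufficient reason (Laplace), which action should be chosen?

A3

Row averages: A1=2.925, A2=5.625, A3=5.675, A4=3.3, A5=4.475
Highest average = 5.675 → A3.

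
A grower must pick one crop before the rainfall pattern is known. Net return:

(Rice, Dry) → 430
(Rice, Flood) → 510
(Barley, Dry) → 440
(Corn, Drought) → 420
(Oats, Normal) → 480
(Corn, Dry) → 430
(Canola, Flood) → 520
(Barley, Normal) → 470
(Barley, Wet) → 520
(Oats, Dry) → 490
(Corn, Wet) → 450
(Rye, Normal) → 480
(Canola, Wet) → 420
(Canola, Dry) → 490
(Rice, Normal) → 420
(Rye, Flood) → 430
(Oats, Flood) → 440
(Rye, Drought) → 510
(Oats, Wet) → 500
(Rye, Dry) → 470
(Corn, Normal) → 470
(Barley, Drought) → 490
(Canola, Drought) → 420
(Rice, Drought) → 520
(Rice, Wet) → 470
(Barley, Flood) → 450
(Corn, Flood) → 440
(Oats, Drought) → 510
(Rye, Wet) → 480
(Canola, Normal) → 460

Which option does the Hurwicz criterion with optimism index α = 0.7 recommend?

Barley

Canola: 0.7·520 + 0.3·420 = 490
Rye: 0.7·510 + 0.3·430 = 486
Oats: 0.7·510 + 0.3·440 = 489
Barley: 0.7·520 + 0.3·440 = 496
Corn: 0.7·470 + 0.3·420 = 455
Rice: 0.7·520 + 0.3·420 = 490
Highest Hurwicz score = 496 → Barley.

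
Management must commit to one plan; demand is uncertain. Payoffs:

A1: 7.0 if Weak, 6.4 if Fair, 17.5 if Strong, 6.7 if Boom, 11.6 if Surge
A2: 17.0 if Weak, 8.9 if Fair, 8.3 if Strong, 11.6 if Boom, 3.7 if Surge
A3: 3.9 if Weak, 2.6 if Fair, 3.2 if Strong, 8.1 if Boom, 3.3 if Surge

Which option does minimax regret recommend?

Column bests: Weak=17.0, Fair=8.9, Strong=17.5, Boom=11.6, Surge=11.6.
A1 regrets: 10.0, 2.5, 0.0, 4.9, 0.0 → max 10.0
A2 regrets: 0.0, 0.0, 9.2, 0.0, 7.9 → max 9.2
A3 regrets: 13.1, 6.3, 14.3, 3.5, 8.3 → max 14.3
Smallest max regret = 9.2 → A2.

A2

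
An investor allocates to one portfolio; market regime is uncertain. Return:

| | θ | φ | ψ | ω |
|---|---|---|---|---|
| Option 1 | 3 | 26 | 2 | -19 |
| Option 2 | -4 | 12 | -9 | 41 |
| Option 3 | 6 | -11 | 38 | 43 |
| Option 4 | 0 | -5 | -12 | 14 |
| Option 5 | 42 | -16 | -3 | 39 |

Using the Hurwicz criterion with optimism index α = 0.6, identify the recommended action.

Option 1: 0.6·26 + 0.4·(-19) = 8
Option 2: 0.6·41 + 0.4·(-9) = 21
Option 3: 0.6·43 + 0.4·(-11) = 21.4
Option 4: 0.6·14 + 0.4·(-12) = 3.6
Option 5: 0.6·42 + 0.4·(-16) = 18.8
Highest Hurwicz score = 21.4 → Option 3.

Option 3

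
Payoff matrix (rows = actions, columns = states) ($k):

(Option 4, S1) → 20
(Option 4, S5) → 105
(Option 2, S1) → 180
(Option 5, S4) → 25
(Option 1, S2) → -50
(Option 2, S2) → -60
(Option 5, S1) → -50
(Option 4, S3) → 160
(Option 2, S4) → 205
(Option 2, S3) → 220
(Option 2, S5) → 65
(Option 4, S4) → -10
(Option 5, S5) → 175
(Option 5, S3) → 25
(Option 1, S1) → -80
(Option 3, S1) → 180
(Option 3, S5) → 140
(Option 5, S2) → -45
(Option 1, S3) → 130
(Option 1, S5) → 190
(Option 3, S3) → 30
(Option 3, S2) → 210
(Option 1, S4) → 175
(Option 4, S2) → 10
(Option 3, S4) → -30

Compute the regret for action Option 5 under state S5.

15

Best payoff under S5 is 190.
Regret = 190 − 175 = 15.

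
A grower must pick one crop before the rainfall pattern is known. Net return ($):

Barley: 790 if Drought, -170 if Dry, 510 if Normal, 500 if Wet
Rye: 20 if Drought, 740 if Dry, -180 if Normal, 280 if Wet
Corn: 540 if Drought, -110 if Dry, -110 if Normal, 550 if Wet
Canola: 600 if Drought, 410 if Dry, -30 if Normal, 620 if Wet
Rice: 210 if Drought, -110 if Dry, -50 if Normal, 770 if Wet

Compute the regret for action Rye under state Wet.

490

Best payoff under Wet is 770.
Regret = 770 − 280 = 490.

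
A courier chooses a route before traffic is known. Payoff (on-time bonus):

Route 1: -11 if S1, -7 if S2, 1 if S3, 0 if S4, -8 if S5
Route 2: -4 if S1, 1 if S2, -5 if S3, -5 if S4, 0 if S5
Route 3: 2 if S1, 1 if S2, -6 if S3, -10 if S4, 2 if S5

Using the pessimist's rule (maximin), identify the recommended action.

Row minima: Route 1=-11, Route 2=-5, Route 3=-10
Best worst-case = -5 → Route 2.

Route 2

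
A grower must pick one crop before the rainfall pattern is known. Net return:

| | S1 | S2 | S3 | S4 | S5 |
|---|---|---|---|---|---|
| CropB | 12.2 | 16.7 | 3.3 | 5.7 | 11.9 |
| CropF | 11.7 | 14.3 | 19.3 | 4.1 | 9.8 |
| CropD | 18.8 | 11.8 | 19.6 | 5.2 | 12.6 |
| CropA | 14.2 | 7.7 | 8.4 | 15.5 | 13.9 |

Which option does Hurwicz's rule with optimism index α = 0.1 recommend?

CropB: 0.1·16.7 + 0.9·3.3 = 4.64
CropF: 0.1·19.3 + 0.9·4.1 = 5.62
CropD: 0.1·19.6 + 0.9·5.2 = 6.64
CropA: 0.1·15.5 + 0.9·7.7 = 8.48
Highest Hurwicz score = 8.48 → CropA.

CropA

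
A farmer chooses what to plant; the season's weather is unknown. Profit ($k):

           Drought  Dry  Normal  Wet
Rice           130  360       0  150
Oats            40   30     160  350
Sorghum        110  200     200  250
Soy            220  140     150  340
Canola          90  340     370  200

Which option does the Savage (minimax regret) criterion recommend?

Column bests: Drought=220, Dry=360, Normal=370, Wet=350.
Rice regrets: 90, 0, 370, 200 → max 370
Oats regrets: 180, 330, 210, 0 → max 330
Sorghum regrets: 110, 160, 170, 100 → max 170
Soy regrets: 0, 220, 220, 10 → max 220
Canola regrets: 130, 20, 0, 150 → max 150
Smallest max regret = 150 → Canola.

Canola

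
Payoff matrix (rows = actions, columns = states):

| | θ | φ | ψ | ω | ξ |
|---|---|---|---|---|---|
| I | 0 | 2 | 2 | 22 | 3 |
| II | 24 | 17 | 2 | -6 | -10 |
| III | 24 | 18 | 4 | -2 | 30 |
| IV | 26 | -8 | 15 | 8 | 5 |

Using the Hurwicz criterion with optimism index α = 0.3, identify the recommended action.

I: 0.3·22 + 0.7·0 = 6.6
II: 0.3·24 + 0.7·(-10) = 0.2
III: 0.3·30 + 0.7·(-2) = 7.6
IV: 0.3·26 + 0.7·(-8) = 2.2
Highest Hurwicz score = 7.6 → III.

III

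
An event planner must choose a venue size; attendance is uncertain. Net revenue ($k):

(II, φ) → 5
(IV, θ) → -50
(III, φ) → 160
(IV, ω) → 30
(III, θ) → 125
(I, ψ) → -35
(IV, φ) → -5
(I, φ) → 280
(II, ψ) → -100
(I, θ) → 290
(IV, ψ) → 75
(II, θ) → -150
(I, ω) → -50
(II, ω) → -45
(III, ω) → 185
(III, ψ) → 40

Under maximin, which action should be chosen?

Row minima: I=-50, II=-150, III=40, IV=-50
Best worst-case = 40 → III.

III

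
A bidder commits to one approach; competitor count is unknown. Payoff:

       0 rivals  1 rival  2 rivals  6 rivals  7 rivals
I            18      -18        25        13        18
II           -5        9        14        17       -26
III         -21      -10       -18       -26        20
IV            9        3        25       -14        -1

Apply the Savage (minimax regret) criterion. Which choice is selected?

I

Column bests: 0 rivals=18, 1 rival=9, 2 rivals=25, 6 rivals=17, 7 rivals=20.
I regrets: 0, 27, 0, 4, 2 → max 27
II regrets: 23, 0, 11, 0, 46 → max 46
III regrets: 39, 19, 43, 43, 0 → max 43
IV regrets: 9, 6, 0, 31, 21 → max 31
Smallest max regret = 27 → I.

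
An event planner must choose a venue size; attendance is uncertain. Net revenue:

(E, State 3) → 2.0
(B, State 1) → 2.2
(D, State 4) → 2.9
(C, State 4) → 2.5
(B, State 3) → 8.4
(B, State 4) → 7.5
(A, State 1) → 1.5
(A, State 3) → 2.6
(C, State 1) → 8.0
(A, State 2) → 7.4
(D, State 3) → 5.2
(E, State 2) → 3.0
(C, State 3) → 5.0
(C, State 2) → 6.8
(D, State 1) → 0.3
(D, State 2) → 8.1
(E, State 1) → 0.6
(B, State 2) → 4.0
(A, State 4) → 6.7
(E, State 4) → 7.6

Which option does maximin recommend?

C

Row minima: A=1.5, B=2.2, C=2.5, D=0.3, E=0.6
Best worst-case = 2.5 → C.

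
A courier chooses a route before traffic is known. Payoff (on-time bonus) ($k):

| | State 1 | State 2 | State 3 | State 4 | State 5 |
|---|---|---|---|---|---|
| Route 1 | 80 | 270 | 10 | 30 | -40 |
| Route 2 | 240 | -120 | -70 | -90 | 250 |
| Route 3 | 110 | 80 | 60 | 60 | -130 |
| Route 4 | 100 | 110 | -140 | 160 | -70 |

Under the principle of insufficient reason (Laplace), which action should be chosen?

Row averages: Route 1=70, Route 2=42, Route 3=36, Route 4=32
Highest average = 70 → Route 1.

Route 1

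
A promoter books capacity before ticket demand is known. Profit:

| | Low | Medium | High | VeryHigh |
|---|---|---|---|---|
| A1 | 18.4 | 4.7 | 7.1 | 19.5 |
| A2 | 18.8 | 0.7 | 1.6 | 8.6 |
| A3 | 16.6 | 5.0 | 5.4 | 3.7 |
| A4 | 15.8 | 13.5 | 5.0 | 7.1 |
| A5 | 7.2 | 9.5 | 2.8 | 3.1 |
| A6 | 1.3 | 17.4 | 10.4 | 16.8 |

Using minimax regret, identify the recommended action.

A4

Column bests: Low=18.8, Medium=17.4, High=10.4, VeryHigh=19.5.
A1 regrets: 0.4, 12.7, 3.3, 0.0 → max 12.7
A2 regrets: 0.0, 16.7, 8.8, 10.9 → max 16.7
A3 regrets: 2.2, 12.4, 5.0, 15.8 → max 15.8
A4 regrets: 3.0, 3.9, 5.4, 12.4 → max 12.4
A5 regrets: 11.6, 7.9, 7.6, 16.4 → max 16.4
A6 regrets: 17.5, 0.0, 0.0, 2.7 → max 17.5
Smallest max regret = 12.4 → A4.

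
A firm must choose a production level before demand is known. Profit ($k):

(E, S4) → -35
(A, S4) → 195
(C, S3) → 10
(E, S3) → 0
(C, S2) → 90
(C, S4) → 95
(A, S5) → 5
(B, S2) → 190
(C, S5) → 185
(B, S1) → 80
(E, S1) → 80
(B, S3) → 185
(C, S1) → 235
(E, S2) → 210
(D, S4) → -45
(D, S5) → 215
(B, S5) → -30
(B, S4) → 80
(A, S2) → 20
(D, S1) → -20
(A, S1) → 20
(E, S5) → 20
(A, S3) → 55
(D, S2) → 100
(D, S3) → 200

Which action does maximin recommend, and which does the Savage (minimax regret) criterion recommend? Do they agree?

Row minima: A=5, B=-30, C=10, D=-45, E=-35
Best worst-case = 10 → C.
Column bests: S1=235, S2=210, S3=200, S4=195, S5=215.
A regrets: 215, 190, 145, 0, 210 → max 215
B regrets: 155, 20, 15, 115, 245 → max 245
C regrets: 0, 120, 190, 100, 30 → max 190
D regrets: 255, 110, 0, 240, 0 → max 255
E regrets: 155, 0, 200, 230, 195 → max 230
Smallest max regret = 190 → C.

maximin → C; minimax regret → C (agree)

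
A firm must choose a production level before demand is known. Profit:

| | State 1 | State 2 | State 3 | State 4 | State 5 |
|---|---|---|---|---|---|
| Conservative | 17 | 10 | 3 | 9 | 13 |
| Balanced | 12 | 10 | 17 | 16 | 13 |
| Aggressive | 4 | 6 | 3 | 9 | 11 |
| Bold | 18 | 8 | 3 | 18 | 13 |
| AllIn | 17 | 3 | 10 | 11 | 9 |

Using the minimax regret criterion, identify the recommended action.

Column bests: State 1=18, State 2=10, State 3=17, State 4=18, State 5=13.
Conservative regrets: 1, 0, 14, 9, 0 → max 14
Balanced regrets: 6, 0, 0, 2, 0 → max 6
Aggressive regrets: 14, 4, 14, 9, 2 → max 14
Bold regrets: 0, 2, 14, 0, 0 → max 14
AllIn regrets: 1, 7, 7, 7, 4 → max 7
Smallest max regret = 6 → Balanced.

Balanced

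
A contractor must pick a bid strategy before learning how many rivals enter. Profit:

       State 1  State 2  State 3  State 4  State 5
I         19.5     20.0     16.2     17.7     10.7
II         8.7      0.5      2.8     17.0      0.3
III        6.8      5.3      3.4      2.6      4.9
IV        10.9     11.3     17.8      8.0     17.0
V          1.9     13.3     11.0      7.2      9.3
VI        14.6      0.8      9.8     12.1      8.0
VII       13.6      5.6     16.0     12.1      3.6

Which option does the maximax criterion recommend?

Row maxima: I=20.0, II=17.0, III=6.8, IV=17.8, V=13.3, VI=14.6, VII=16.0
Best best-case = 20.0 → I.

I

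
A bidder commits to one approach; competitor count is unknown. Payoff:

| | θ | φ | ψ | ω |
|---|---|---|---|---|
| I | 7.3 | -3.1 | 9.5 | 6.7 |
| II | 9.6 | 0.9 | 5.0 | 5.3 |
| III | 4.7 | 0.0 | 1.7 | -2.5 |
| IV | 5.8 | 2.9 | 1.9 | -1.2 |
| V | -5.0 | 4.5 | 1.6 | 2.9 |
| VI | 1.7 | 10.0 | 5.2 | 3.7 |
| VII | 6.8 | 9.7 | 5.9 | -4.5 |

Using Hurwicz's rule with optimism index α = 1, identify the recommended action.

I: 1·9.5 + 0·(-3.1) = 9.5
II: 1·9.6 + 0·0.9 = 9.6
III: 1·4.7 + 0·(-2.5) = 4.7
IV: 1·5.8 + 0·(-1.2) = 5.8
V: 1·4.5 + 0·(-5.0) = 4.5
VI: 1·10.0 + 0·1.7 = 10
VII: 1·9.7 + 0·(-4.5) = 9.7
Highest Hurwicz score = 10 → VI.

VI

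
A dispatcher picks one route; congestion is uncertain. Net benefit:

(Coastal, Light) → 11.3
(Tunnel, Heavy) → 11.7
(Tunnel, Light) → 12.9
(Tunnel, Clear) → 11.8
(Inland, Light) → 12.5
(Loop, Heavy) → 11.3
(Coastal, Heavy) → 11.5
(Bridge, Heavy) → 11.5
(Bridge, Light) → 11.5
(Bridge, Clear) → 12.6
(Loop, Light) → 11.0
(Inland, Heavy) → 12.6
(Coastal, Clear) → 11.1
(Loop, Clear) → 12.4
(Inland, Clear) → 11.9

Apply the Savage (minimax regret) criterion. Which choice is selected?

Inland

Column bests: Clear=12.6, Light=12.9, Heavy=12.6.
Loop regrets: 0.2, 1.9, 1.3 → max 1.9
Bridge regrets: 0.0, 1.4, 1.1 → max 1.4
Tunnel regrets: 0.8, 0.0, 0.9 → max 0.9
Coastal regrets: 1.5, 1.6, 1.1 → max 1.6
Inland regrets: 0.7, 0.4, 0.0 → max 0.7
Smallest max regret = 0.7 → Inland.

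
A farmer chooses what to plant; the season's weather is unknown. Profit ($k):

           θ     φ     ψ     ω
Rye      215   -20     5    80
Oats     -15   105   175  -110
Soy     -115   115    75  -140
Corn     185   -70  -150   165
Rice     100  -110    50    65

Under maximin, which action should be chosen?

Row minima: Rye=-20, Oats=-110, Soy=-140, Corn=-150, Rice=-110
Best worst-case = -20 → Rye.

Rye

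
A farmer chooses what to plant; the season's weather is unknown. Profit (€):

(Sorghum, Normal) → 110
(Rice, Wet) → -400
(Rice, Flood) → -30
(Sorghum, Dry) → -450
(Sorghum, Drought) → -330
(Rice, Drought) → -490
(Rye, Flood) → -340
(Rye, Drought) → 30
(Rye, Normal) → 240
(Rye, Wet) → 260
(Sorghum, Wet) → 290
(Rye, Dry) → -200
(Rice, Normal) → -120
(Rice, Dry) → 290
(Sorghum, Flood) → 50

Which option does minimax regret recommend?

Column bests: Drought=30, Dry=290, Normal=240, Wet=290, Flood=50.
Rye regrets: 0, 490, 0, 30, 390 → max 490
Rice regrets: 520, 0, 360, 690, 80 → max 690
Sorghum regrets: 360, 740, 130, 0, 0 → max 740
Smallest max regret = 490 → Rye.

Rye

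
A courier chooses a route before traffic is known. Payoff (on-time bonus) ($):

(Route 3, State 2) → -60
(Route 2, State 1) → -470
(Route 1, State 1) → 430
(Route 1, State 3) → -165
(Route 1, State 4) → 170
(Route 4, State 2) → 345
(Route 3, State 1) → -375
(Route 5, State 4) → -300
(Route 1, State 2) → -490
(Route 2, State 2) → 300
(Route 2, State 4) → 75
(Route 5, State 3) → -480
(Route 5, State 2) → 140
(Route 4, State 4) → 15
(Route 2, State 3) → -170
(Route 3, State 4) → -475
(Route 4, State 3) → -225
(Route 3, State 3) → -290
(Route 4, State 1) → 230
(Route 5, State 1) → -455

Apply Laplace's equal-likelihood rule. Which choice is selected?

Route 4

Row averages: Route 1=-13.75, Route 2=-66.25, Route 3=-300, Route 4=91.25, Route 5=-273.75
Highest average = 91.25 → Route 4.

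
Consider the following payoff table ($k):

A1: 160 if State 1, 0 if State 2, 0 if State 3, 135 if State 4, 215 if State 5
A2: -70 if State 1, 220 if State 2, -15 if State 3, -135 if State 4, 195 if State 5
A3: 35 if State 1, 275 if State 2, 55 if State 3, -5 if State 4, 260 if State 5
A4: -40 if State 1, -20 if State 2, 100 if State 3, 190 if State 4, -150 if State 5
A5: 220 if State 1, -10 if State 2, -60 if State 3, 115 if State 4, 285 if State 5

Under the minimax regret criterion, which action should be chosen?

Column bests: State 1=220, State 2=275, State 3=100, State 4=190, State 5=285.
A1 regrets: 60, 275, 100, 55, 70 → max 275
A2 regrets: 290, 55, 115, 325, 90 → max 325
A3 regrets: 185, 0, 45, 195, 25 → max 195
A4 regrets: 260, 295, 0, 0, 435 → max 435
A5 regrets: 0, 285, 160, 75, 0 → max 285
Smallest max regret = 195 → A3.

A3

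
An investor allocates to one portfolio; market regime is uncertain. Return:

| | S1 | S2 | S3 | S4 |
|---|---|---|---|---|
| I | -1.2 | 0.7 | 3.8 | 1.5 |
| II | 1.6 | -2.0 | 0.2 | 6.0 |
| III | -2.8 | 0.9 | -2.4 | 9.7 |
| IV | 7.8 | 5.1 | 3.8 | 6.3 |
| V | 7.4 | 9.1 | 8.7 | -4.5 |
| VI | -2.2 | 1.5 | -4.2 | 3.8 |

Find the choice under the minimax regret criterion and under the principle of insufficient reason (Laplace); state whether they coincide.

Column bests: S1=7.8, S2=9.1, S3=8.7, S4=9.7.
I regrets: 9.0, 8.4, 4.9, 8.2 → max 9.0
II regrets: 6.2, 11.1, 8.5, 3.7 → max 11.1
III regrets: 10.6, 8.2, 11.1, 0.0 → max 11.1
IV regrets: 0.0, 4.0, 4.9, 3.4 → max 4.9
V regrets: 0.4, 0.0, 0.0, 14.2 → max 14.2
VI regrets: 10.0, 7.6, 12.9, 5.9 → max 12.9
Smallest max regret = 4.9 → IV.
Row averages: I=1.2, II=1.45, III=1.35, IV=5.75, V=5.175, VI=-0.275
Highest average = 5.75 → IV.

minimax regret → IV; laplace → IV (agree)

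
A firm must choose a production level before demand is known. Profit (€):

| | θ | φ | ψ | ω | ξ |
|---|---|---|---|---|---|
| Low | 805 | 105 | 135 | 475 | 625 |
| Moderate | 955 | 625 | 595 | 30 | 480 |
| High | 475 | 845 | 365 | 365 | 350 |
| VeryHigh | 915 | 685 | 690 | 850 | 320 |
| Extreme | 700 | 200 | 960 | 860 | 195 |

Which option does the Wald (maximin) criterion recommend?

Row minima: Low=105, Moderate=30, High=350, VeryHigh=320, Extreme=195
Best worst-case = 350 → High.

High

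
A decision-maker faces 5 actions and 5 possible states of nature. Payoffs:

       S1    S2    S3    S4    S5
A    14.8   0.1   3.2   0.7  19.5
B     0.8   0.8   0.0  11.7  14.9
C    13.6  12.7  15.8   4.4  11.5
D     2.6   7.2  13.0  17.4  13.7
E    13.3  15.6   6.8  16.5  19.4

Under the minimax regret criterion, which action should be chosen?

Column bests: S1=14.8, S2=15.6, S3=15.8, S4=17.4, S5=19.5.
A regrets: 0.0, 15.5, 12.6, 16.7, 0.0 → max 16.7
B regrets: 14.0, 14.8, 15.8, 5.7, 4.6 → max 15.8
C regrets: 1.2, 2.9, 0.0, 13.0, 8.0 → max 13.0
D regrets: 12.2, 8.4, 2.8, 0.0, 5.8 → max 12.2
E regrets: 1.5, 0.0, 9.0, 0.9, 0.1 → max 9.0
Smallest max regret = 9.0 → E.

E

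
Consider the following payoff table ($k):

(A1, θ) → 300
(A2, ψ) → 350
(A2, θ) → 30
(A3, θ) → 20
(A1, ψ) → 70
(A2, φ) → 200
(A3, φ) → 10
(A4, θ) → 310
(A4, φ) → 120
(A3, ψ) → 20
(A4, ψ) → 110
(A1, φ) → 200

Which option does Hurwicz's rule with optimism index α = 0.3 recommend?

A1: 0.3·300 + 0.7·70 = 139
A2: 0.3·350 + 0.7·30 = 126
A3: 0.3·20 + 0.7·10 = 13
A4: 0.3·310 + 0.7·110 = 170
Highest Hurwicz score = 170 → A4.

A4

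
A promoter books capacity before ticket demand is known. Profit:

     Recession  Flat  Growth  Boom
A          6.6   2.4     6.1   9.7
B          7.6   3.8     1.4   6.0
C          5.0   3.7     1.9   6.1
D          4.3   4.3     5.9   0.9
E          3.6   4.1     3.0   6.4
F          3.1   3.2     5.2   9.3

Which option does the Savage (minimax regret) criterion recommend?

A

Column bests: Recession=7.6, Flat=4.3, Growth=6.1, Boom=9.7.
A regrets: 1.0, 1.9, 0.0, 0.0 → max 1.9
B regrets: 0.0, 0.5, 4.7, 3.7 → max 4.7
C regrets: 2.6, 0.6, 4.2, 3.6 → max 4.2
D regrets: 3.3, 0.0, 0.2, 8.8 → max 8.8
E regrets: 4.0, 0.2, 3.1, 3.3 → max 4.0
F regrets: 4.5, 1.1, 0.9, 0.4 → max 4.5
Smallest max regret = 1.9 → A.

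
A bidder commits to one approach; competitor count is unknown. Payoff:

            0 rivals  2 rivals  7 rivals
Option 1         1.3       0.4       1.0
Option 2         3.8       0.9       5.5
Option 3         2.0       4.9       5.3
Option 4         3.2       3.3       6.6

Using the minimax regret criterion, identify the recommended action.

Option 4

Column bests: 0 rivals=3.8, 2 rivals=4.9, 7 rivals=6.6.
Option 1 regrets: 2.5, 4.5, 5.6 → max 5.6
Option 2 regrets: 0.0, 4.0, 1.1 → max 4.0
Option 3 regrets: 1.8, 0.0, 1.3 → max 1.8
Option 4 regrets: 0.6, 1.6, 0.0 → max 1.6
Smallest max regret = 1.6 → Option 4.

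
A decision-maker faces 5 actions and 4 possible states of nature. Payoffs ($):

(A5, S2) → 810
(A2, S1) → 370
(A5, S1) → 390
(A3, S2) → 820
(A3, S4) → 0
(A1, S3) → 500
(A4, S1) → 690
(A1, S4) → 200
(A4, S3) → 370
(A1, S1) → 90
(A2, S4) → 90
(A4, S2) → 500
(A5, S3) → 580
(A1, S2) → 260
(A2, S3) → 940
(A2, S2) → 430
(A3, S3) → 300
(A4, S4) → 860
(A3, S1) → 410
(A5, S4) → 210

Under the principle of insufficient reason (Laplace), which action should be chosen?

Row averages: A1=262.5, A2=457.5, A3=382.5, A4=605, A5=497.5
Highest average = 605 → A4.

A4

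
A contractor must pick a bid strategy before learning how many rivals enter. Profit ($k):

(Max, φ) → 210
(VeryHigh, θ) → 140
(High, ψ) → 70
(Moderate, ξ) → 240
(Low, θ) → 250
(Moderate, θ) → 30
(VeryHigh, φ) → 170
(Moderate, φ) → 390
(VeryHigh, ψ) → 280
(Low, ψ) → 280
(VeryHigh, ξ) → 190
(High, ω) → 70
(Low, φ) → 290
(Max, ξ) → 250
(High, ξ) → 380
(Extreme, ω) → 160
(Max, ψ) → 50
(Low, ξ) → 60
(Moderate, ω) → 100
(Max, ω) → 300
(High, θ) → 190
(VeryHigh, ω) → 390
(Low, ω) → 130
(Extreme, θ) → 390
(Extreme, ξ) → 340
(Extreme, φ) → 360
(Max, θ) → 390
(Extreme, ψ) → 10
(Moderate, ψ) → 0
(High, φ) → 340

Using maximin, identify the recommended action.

Row minima: Low=60, Moderate=0, High=70, VeryHigh=140, Extreme=10, Max=50
Best worst-case = 140 → VeryHigh.

VeryHigh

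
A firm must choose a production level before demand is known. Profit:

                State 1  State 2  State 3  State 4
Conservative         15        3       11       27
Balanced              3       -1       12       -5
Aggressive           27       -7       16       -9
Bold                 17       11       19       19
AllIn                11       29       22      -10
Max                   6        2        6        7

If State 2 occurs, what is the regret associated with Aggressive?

36

Best payoff under State 2 is 29.
Regret = 29 − (-7) = 36.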